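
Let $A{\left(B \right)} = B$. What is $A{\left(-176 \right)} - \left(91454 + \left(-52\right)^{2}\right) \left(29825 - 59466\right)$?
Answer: $2790937102$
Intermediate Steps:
$A{\left(-176 \right)} - \left(91454 + \left(-52\right)^{2}\right) \left(29825 - 59466\right) = -176 - \left(91454 + \left(-52\right)^{2}\right) \left(29825 - 59466\right) = -176 - \left(91454 + 2704\right) \left(-29641\right) = -176 - 94158 \left(-29641\right) = -176 - -2790937278 = -176 + 2790937278 = 2790937102$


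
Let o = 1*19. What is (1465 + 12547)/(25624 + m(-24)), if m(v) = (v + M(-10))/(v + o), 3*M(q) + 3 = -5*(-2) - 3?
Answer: 52545/96107 ≈ 0.54673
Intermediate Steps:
M(q) = 4/3 (M(q) = -1 + (-5*(-2) - 3)/3 = -1 + (10 - 3)/3 = -1 + (1/3)*7 = -1 + 7/3 = 4/3)
o = 19
m(v) = (4/3 + v)/(19 + v) (m(v) = (v + 4/3)/(v + 19) = (4/3 + v)/(19 + v))
(1465 + 12547)/(25624 + m(-24)) = (1465 + 12547)/(25624 + (4/3 - 24)/(19 - 24)) = 14012/(25624 - 68/3/(-5)) = 14012/(25624 - 1/5*(-68/3)) = 14012/(25624 + 68/15) = 14012/(384428/15) = 14012*(15/384428) = 52545/96107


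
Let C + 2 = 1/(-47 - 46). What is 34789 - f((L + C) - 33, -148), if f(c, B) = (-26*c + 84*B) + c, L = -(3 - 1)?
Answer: 4305503/93 ≈ 46296.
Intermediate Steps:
L = -2 (L = -1*2 = -2)
C = -187/93 (C = -2 + 1/(-47 - 46) = -2 + 1/(-93) = -2 - 1/93 = -187/93 ≈ -2.0108)
f(c, B) = -25*c + 84*B
34789 - f((L + C) - 33, -148) = 34789 - (-25*((-2 - 187/93) - 33) + 84*(-148)) = 34789 - (-25*(-373/93 - 33) - 12432) = 34789 - (-25*(-3442/93) - 12432) = 34789 - (86050/93 - 12432) = 34789 - 1*(-1070126/93) = 34789 + 1070126/93 = 4305503/93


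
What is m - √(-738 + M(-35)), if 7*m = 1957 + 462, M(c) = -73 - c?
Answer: 2419/7 - 2*I*√194 ≈ 345.57 - 27.857*I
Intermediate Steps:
m = 2419/7 (m = (1957 + 462)/7 = (⅐)*2419 = 2419/7 ≈ 345.57)
m - √(-738 + M(-35)) = 2419/7 - √(-738 + (-73 - 1*(-35))) = 2419/7 - √(-738 + (-73 + 35)) = 2419/7 - √(-738 - 38) = 2419/7 - √(-776) = 2419/7 - 2*I*√194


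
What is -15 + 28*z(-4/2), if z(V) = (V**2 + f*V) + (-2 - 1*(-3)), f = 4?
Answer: -99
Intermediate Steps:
z(V) = 1 + V**2 + 4*V (z(V) = (V**2 + 4*V) + (-2 - 1*(-3)) = (V**2 + 4*V) + (-2 + 3) = (V**2 + 4*V) + 1 = 1 + V**2 + 4*V)
-15 + 28*z(-4/2) = -15 + 28*(1 + (-4/2)**2 + 4*(-4/2)) = -15 + 28*(1 + (-4*1/2)**2 + 4*(-4*1/2)) = -15 + 28*(1 + (-2)**2 + 4*(-2)) = -15 + 28*(1 + 4 - 8) = -15 + 28*(-3) = -15 - 84 = -99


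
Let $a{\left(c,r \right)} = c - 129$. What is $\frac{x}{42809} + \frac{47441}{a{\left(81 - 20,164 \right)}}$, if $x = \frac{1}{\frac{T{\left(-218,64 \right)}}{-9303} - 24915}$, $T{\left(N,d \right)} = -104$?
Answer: $- \frac{470730821983678033}{674726415860692} \approx -697.66$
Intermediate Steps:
$a{\left(c,r \right)} = -129 + c$
$x = - \frac{9303}{231784141}$ ($x = \frac{1}{- \frac{104}{-9303} - 24915} = \frac{1}{\left(-104\right) \left(- \frac{1}{9303}\right) - 24915} = \frac{1}{\frac{104}{9303} - 24915} = \frac{1}{- \frac{231784141}{9303}} = - \frac{9303}{231784141} \approx -4.0137 \cdot 10^{-5}$)
$\frac{x}{42809} + \frac{47441}{a{\left(81 - 20,164 \right)}} = - \frac{9303}{231784141 \cdot 42809} + \frac{47441}{-129 + \left(81 - 20\right)} = \left(- \frac{9303}{231784141}\right) \frac{1}{42809} + \frac{47441}{-129 + \left(81 - 20\right)} = - \frac{9303}{9922447292069} + \frac{47441}{-129 + 61} = - \frac{9303}{9922447292069} + \frac{47441}{-68} = - \frac{9303}{9922447292069} + 47441 \left(- \frac{1}{68}\right) = - \frac{9303}{9922447292069} - \frac{47441}{68} = - \frac{470730821983678033}{674726415860692}$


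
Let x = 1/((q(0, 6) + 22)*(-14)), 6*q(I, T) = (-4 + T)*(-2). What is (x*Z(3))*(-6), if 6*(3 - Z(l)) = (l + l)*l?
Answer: 0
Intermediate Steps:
q(I, T) = 4/3 - T/3 (q(I, T) = ((-4 + T)*(-2))/6 = (8 - 2*T)/6 = 4/3 - T/3)
Z(l) = 3 - l²/3 (Z(l) = 3 - (l + l)*l/6 = 3 - 2*l*l/6 = 3 - l²/3)
x = -3/896 (x = 1/(((4/3 - ⅓*6) + 22)*(-14)) = -1/14/((4/3 - 2) + 22) = -1/14/(-⅔ + 22) = -1/14/(64/3) = (3/64)*(-1/14) = -3/896 ≈ -0.0033482)
(x*Z(3))*(-6) = -3*(3 - ⅓*3²)/896*(-6) = -3*(3 - ⅓*9)/896*(-6) = -3*(3 - 3)/896*(-6) = -3/896*0*(-6) = 0*(-6) = 0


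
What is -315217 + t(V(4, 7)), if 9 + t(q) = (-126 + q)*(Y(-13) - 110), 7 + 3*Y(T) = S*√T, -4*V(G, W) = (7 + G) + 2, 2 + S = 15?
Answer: -3608483/12 - 6721*I*√13/12 ≈ -3.0071e+5 - 2019.4*I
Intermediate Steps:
S = 13 (S = -2 + 15 = 13)
V(G, W) = -9/4 - G/4 (V(G, W) = -((7 + G) + 2)/4 = -(9 + G)/4 = -9/4 - G/4)
Y(T) = -7/3 + 13*√T/3 (Y(T) = -7/3 + (13*√T)/3 = -7/3 + 13*√T/3)
t(q) = -9 + (-126 + q)*(-337/3 + 13*I*√13/3) (t(q) = -9 + (-126 + q)*((-7/3 + 13*√(-13)/3) - 110) = -9 + (-126 + q)*((-7/3 + 13*(I*√13)/3) - 110) = -9 + (-126 + q)*((-7/3 + 13*I*√13/3) - 110) = -9 + (-126 + q)*(-337/3 + 13*I*√13/3))
-315217 + t(V(4, 7)) = -315217 + (14145 - 337*(-9/4 - ¼*4)/3 - 546*I*√13 + 13*I*(-9/4 - ¼*4)*√13/3) = -315217 + (14145 - 337*(-9/4 - 1)/3 - 546*I*√13 + 13*I*(-9/4 - 1)*√13/3) = -315217 + (14145 - 337/3*(-13/4) - 546*I*√13 + (13/3)*I*(-13/4)*√13) = -315217 + (14145 + 4381/12 - 546*I*√13 - 169*I*√13/12) = -315217 + (174121/12 - 6721*I*√13/12) = -3608483/12 - 6721*I*√13/12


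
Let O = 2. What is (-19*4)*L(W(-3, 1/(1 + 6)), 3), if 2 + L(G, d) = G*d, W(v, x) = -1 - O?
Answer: 836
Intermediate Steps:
W(v, x) = -3 (W(v, x) = -1 - 1*2 = -1 - 2 = -3)
L(G, d) = -2 + G*d
(-19*4)*L(W(-3, 1/(1 + 6)), 3) = (-19*4)*(-2 - 3*3) = -76*(-2 - 9) = -76*(-11) = 836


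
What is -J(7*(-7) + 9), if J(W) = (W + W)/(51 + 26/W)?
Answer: 1600/1007 ≈ 1.5889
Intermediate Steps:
J(W) = 2*W/(51 + 26/W) (J(W) = (2*W)/(51 + 26/W) = 2*W/(51 + 26/W))
-J(7*(-7) + 9) = -2*(7*(-7) + 9)²/(26 + 51*(7*(-7) + 9)) = -2*(-49 + 9)²/(26 + 51*(-49 + 9)) = -2*(-40)²/(26 + 51*(-40)) = -2*1600/(26 - 2040) = -2*1600/(-2014) = -2*1600*(-1)/2014 = -1*(-1600/1007) = 1600/1007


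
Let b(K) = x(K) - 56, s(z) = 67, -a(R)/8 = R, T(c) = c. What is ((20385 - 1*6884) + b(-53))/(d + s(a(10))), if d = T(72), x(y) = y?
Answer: 13392/139 ≈ 96.345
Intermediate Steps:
a(R) = -8*R
d = 72
b(K) = -56 + K (b(K) = K - 56 = -56 + K)
((20385 - 1*6884) + b(-53))/(d + s(a(10))) = ((20385 - 1*6884) + (-56 - 53))/(72 + 67) = ((20385 - 6884) - 109)/139 = (13501 - 109)*(1/139) = 13392*(1/139) = 13392/139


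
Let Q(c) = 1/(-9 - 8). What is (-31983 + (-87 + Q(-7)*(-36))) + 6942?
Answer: -427140/17 ≈ -25126.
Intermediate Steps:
Q(c) = -1/17 (Q(c) = 1/(-17) = -1/17)
(-31983 + (-87 + Q(-7)*(-36))) + 6942 = (-31983 + (-87 - 1/17*(-36))) + 6942 = (-31983 + (-87 + 36/17)) + 6942 = (-31983 - 1443/17) + 6942 = -545154/17 + 6942 = -427140/17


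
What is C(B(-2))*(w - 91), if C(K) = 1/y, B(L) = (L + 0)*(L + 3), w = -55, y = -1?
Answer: 146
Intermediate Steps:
B(L) = L*(3 + L)
C(K) = -1 (C(K) = 1/(-1) = -1)
C(B(-2))*(w - 91) = -(-55 - 91) = -1*(-146) = 146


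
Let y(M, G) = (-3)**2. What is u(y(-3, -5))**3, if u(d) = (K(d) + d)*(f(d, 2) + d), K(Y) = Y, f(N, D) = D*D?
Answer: 12812904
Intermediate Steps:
y(M, G) = 9
f(N, D) = D**2
u(d) = 2*d*(4 + d) (u(d) = (d + d)*(2**2 + d) = (2*d)*(4 + d) = 2*d*(4 + d))
u(y(-3, -5))**3 = (2*9*(4 + 9))**3 = (2*9*13)**3 = 234**3 = 12812904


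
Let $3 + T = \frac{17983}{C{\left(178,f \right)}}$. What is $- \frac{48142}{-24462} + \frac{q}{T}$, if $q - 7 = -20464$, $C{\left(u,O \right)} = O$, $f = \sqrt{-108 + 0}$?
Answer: $\frac{7865370801239}{3955374051291} - \frac{2207269386 i \sqrt{3}}{323389261} \approx 1.9885 - 11.822 i$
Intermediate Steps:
$f = 6 i \sqrt{3}$ ($f = \sqrt{-108} = 6 i \sqrt{3} \approx 10.392 i$)
$q = -20457$ ($q = 7 - 20464 = -20457$)
$T = -3 - \frac{17983 i \sqrt{3}}{18}$ ($T = -3 + \frac{17983}{6 i \sqrt{3}} = -3 + 17983 \left(- \frac{i \sqrt{3}}{18}\right) = -3 - \frac{17983 i \sqrt{3}}{18} \approx -3.0 - 1730.4 i$)
$- \frac{48142}{-24462} + \frac{q}{T} = - \frac{48142}{-24462} - \frac{20457}{-3 - \frac{17983 i \sqrt{3}}{18}} = \left(-48142\right) \left(- \frac{1}{24462}\right) - \frac{20457}{-3 - \frac{17983 i \sqrt{3}}{18}} = \frac{24071}{12231} - \frac{20457}{-3 - \frac{17983 i \sqrt{3}}{18}}$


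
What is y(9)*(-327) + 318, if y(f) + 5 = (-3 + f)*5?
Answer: -7857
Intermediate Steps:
y(f) = -20 + 5*f (y(f) = -5 + (-3 + f)*5 = -5 + (-15 + 5*f) = -20 + 5*f)
y(9)*(-327) + 318 = (-20 + 5*9)*(-327) + 318 = (-20 + 45)*(-327) + 318 = 25*(-327) + 318 = -8175 + 318 = -7857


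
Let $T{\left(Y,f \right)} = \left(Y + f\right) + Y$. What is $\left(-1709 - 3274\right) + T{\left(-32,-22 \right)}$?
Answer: $-5069$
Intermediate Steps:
$T{\left(Y,f \right)} = f + 2 Y$
$\left(-1709 - 3274\right) + T{\left(-32,-22 \right)} = \left(-1709 - 3274\right) + \left(-22 + 2 \left(-32\right)\right) = -4983 - 86 = -5069$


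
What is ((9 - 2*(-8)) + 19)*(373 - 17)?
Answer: 15664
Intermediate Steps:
((9 - 2*(-8)) + 19)*(373 - 17) = ((9 + 16) + 19)*356 = (25 + 19)*356 = 44*356 = 15664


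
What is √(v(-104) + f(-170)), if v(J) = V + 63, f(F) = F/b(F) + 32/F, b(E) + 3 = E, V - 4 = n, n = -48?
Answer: √4280287285/14705 ≈ 4.4491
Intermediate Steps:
V = -44 (V = 4 - 48 = -44)
b(E) = -3 + E
f(F) = 32/F + F/(-3 + F) (f(F) = F/(-3 + F) + 32/F = 32/F + F/(-3 + F))
v(J) = 19 (v(J) = -44 + 63 = 19)
√(v(-104) + f(-170)) = √(19 + (32/(-170) - 170/(-3 - 170))) = √(19 + (32*(-1/170) - 170/(-173))) = √(19 + (-16/85 - 170*(-1/173))) = √(19 + (-16/85 + 170/173)) = √(19 + 11682/14705) = √(291077/14705) = √4280287285/14705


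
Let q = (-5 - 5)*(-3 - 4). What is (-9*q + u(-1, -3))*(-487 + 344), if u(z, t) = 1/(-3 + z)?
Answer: 360503/4 ≈ 90126.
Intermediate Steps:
q = 70 (q = -10*(-7) = 70)
(-9*q + u(-1, -3))*(-487 + 344) = (-9*70 + 1/(-3 - 1))*(-487 + 344) = (-630 + 1/(-4))*(-143) = (-630 - 1/4)*(-143) = -2521/4*(-143) = 360503/4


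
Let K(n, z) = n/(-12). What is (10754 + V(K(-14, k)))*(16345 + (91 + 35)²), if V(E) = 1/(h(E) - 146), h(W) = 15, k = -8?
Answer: 45392074833/131 ≈ 3.4650e+8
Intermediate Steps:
K(n, z) = -n/12 (K(n, z) = n*(-1/12) = -n/12)
V(E) = -1/131 (V(E) = 1/(15 - 146) = 1/(-131) = -1/131)
(10754 + V(K(-14, k)))*(16345 + (91 + 35)²) = (10754 - 1/131)*(16345 + (91 + 35)²) = 1408773*(16345 + 126²)/131 = 1408773*(16345 + 15876)/131 = (1408773/131)*32221 = 45392074833/131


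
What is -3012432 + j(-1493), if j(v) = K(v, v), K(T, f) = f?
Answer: -3013925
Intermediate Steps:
j(v) = v
-3012432 + j(-1493) = -3012432 - 1493 = -3013925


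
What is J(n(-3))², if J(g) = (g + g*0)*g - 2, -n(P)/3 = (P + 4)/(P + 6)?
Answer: 1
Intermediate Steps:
n(P) = -3*(4 + P)/(6 + P) (n(P) = -3*(P + 4)/(P + 6) = -3*(4 + P)/(6 + P))
J(g) = -2 + g² (J(g) = (g + 0)*g - 2 = g*g - 2 = g² - 2 = -2 + g²)
J(n(-3))² = (-2 + (3*(-4 - 1*(-3))/(6 - 3))²)² = (-2 + (3*(-4 + 3)/3)²)² = (-2 + (3*(⅓)*(-1))²)² = (-2 + (-1)²)² = (-2 + 1)² = (-1)² = 1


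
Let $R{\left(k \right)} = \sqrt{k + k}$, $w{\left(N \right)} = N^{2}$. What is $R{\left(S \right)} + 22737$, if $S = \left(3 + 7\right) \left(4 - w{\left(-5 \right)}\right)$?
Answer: $22737 + 2 i \sqrt{105} \approx 22737.0 + 20.494 i$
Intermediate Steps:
$S = -210$ ($S = \left(3 + 7\right) \left(4 - \left(-5\right)^{2}\right) = 10 \left(4 - 25\right) = 10 \left(-21\right) = -210$)
$R{\left(k \right)} = \sqrt{2} \sqrt{k}$ ($R{\left(k \right)} = \sqrt{2 k} = \sqrt{2} \sqrt{k}$)
$R{\left(S \right)} + 22737 = \sqrt{2} \sqrt{-210} + 22737 = \sqrt{2} i \sqrt{210} + 22737 = 2 i \sqrt{105} + 22737 = 22737 + 2 i \sqrt{105}$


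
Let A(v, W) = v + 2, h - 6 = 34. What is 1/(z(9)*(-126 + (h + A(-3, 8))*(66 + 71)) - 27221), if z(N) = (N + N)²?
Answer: 1/1663087 ≈ 6.0129e-7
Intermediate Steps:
h = 40 (h = 6 + 34 = 40)
A(v, W) = 2 + v
z(N) = 4*N² (z(N) = (2*N)² = 4*N²)
1/(z(9)*(-126 + (h + A(-3, 8))*(66 + 71)) - 27221) = 1/((4*9²)*(-126 + (40 + (2 - 3))*(66 + 71)) - 27221) = 1/((4*81)*(-126 + (40 - 1)*137) - 27221) = 1/(324*(-126 + 39*137) - 27221) = 1/(324*(-126 + 5343) - 27221) = 1/(324*5217 - 27221) = 1/(1690308 - 27221) = 1/1663087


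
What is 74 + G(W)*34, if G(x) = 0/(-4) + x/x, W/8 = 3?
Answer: 108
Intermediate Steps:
W = 24 (W = 8*3 = 24)
G(x) = 1 (G(x) = 0*(-¼) + 1 = 0 + 1 = 1)
74 + G(W)*34 = 74 + 1*34 = 74 + 34 = 108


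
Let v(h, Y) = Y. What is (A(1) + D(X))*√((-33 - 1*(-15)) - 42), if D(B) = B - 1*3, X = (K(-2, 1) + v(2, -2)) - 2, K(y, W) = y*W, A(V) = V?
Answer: -16*I*√15 ≈ -61.968*I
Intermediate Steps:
K(y, W) = W*y
X = -6 (X = (1*(-2) - 2) - 2 = (-2 - 2) - 2 = -4 - 2 = -6)
D(B) = -3 + B (D(B) = B - 3 = -3 + B)
(A(1) + D(X))*√((-33 - 1*(-15)) - 42) = (1 + (-3 - 6))*√((-33 - 1*(-15)) - 42) = (1 - 9)*√((-33 + 15) - 42) = -8*√(-18 - 42) = -16*I*√15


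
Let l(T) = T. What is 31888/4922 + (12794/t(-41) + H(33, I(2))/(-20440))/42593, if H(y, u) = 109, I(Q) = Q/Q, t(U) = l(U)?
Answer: 568471718274511/87844503428920 ≈ 6.4713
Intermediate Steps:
t(U) = U
I(Q) = 1
31888/4922 + (12794/t(-41) + H(33, I(2))/(-20440))/42593 = 31888/4922 + (12794/(-41) + 109/(-20440))/42593 = 31888*(1/4922) + (12794*(-1/41) + 109*(-1/20440))*(1/42593) = 15944/2461 + (-12794/41 - 109/20440)*(1/42593) = 15944/2461 - 261513829/838040*1/42593 = 15944/2461 - 261513829/35694637720 = 568471718274511/87844503428920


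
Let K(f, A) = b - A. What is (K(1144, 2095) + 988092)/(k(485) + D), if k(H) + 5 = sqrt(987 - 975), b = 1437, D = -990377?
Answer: -244484214947/245214126478 - 493717*sqrt(3)/245214126478 ≈ -0.99703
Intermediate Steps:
K(f, A) = 1437 - A
k(H) = -5 + 2*sqrt(3) (k(H) = -5 + sqrt(987 - 975) = -5 + sqrt(12) = -5 + 2*sqrt(3))
(K(1144, 2095) + 988092)/(k(485) + D) = ((1437 - 1*2095) + 988092)/((-5 + 2*sqrt(3)) - 990377) = ((1437 - 2095) + 988092)/(-990382 + 2*sqrt(3)) = (-658 + 988092)/(-990382 + 2*sqrt(3)) = 987434/(-990382 + 2*sqrt(3))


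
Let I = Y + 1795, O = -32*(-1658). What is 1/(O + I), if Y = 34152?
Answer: 1/89003 ≈ 1.1236e-5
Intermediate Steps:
O = 53056
I = 35947 (I = 34152 + 1795 = 35947)
1/(O + I) = 1/(53056 + 35947) = 1/89003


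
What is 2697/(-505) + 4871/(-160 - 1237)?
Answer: -6227564/705485 ≈ -8.8273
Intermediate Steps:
2697/(-505) + 4871/(-160 - 1237) = 2697*(-1/505) + 4871/(-1397) = -2697/505 + 4871*(-1/1397) = -2697/505 - 4871/1397 = -6227564/705485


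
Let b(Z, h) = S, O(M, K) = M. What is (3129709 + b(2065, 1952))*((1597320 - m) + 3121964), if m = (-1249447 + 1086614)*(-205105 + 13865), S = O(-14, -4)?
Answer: -97444504864271020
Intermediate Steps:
S = -14
b(Z, h) = -14
m = 31140182920 (m = -162833*(-191240) = 31140182920)
(3129709 + b(2065, 1952))*((1597320 - m) + 3121964) = (3129709 - 14)*((1597320 - 1*31140182920) + 3121964) = 3129695*((1597320 - 31140182920) + 3121964) = 3129695*(-31138585600 + 3121964) = 3129695*(-31135463636) = -97444504864271020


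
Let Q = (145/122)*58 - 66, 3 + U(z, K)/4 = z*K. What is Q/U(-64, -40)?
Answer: 179/623908 ≈ 0.00028690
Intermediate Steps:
U(z, K) = -12 + 4*K*z (U(z, K) = -12 + 4*(z*K) = -12 + 4*(K*z) = -12 + 4*K*z)
Q = 179/61 (Q = (145*(1/122))*58 - 66 = (145/122)*58 - 66 = 4205/61 - 66 = 179/61 ≈ 2.9344)
Q/U(-64, -40) = 179/(61*(-12 + 4*(-40)*(-64))) = 179/(61*(-12 + 10240)) = (179/61)/10228 = (179/61)*(1/10228) = 179/623908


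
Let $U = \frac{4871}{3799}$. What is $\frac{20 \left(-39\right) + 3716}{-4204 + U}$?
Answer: $- \frac{11153864}{15966125} \approx -0.6986$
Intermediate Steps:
$U = \frac{4871}{3799}$ ($U = 4871 \cdot \frac{1}{3799} = \frac{4871}{3799} \approx 1.2822$)
$\frac{20 \left(-39\right) + 3716}{-4204 + U} = \frac{20 \left(-39\right) + 3716}{-4204 + \frac{4871}{3799}} = \frac{-780 + 3716}{- \frac{15966125}{3799}} = 2936 \left(- \frac{3799}{15966125}\right) = - \frac{11153864}{15966125}$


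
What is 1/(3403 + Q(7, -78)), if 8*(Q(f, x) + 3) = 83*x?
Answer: 4/10363 ≈ 0.00038599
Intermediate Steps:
Q(f, x) = -3 + 83*x/8 (Q(f, x) = -3 + (83*x)/8 = -3 + 83*x/8)
1/(3403 + Q(7, -78)) = 1/(3403 + (-3 + (83/8)*(-78))) = 1/(3403 + (-3 - 3237/4)) = 1/(3403 - 3249/4) = 1/(10363/4) = 4/10363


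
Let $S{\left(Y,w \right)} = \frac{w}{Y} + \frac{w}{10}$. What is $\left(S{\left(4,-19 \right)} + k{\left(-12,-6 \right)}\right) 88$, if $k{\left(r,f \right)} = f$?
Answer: $- \frac{5566}{5} \approx -1113.2$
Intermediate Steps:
$S{\left(Y,w \right)} = \frac{w}{10} + \frac{w}{Y}$ ($S{\left(Y,w \right)} = \frac{w}{Y} + w \frac{1}{10} = \frac{w}{Y} + \frac{w}{10} = \frac{w}{10} + \frac{w}{Y}$)
$\left(S{\left(4,-19 \right)} + k{\left(-12,-6 \right)}\right) 88 = \left(\left(\frac{1}{10} \left(-19\right) - \frac{19}{4}\right) - 6\right) 88 = \left(\left(- \frac{19}{10} - \frac{19}{4}\right) - 6\right) 88 = \left(- \frac{133}{20} - 6\right) 88 = \left(- \frac{253}{20}\right) 88 = - \frac{5566}{5}$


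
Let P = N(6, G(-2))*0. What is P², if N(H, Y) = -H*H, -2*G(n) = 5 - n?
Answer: 0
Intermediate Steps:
G(n) = -5/2 + n/2 (G(n) = -(5 - n)/2 = -5/2 + n/2)
N(H, Y) = -H²
P = 0 (P = -1*6²*0 = -1*36*0 = -36*0 = 0)
P² = 0² = 0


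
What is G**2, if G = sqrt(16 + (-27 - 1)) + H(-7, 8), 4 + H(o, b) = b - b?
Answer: 4 - 16*I*sqrt(3) ≈ 4.0 - 27.713*I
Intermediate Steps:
H(o, b) = -4 (H(o, b) = -4 + (b - b) = -4 + 0 = -4)
G = -4 + 2*I*sqrt(3) (G = sqrt(16 + (-27 - 1)) - 4 = sqrt(16 - 28) - 4 = sqrt(-12) - 4 = 2*I*sqrt(3) - 4 = -4 + 2*I*sqrt(3) ≈ -4.0 + 3.4641*I)
G**2 = (-4 + 2*I*sqrt(3))**2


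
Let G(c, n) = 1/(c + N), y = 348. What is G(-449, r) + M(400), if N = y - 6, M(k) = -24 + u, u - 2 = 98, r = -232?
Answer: 8131/107 ≈ 75.991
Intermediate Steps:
u = 100 (u = 2 + 98 = 100)
M(k) = 76 (M(k) = -24 + 100 = 76)
N = 342 (N = 348 - 6 = 342)
G(c, n) = 1/(342 + c) (G(c, n) = 1/(c + 342) = 1/(342 + c))
G(-449, r) + M(400) = 1/(342 - 449) + 76 = 1/(-107) + 76 = -1/107 + 76 = 8131/107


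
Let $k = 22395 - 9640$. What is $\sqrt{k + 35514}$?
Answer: $\sqrt{48269} \approx 219.7$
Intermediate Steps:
$k = 12755$
$\sqrt{k + 35514} = \sqrt{12755 + 35514} = \sqrt{48269}$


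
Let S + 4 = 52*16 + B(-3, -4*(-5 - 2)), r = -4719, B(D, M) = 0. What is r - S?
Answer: -5547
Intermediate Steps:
S = 828 (S = -4 + (52*16 + 0) = -4 + (832 + 0) = -4 + 832 = 828)
r - S = -4719 - 1*828 = -4719 - 828 = -5547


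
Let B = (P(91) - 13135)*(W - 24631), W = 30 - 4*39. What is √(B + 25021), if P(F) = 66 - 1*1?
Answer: √323599011 ≈ 17989.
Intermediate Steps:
P(F) = 65 (P(F) = 66 - 1 = 65)
W = -126 (W = 30 - 156 = -126)
B = 323573990 (B = (65 - 13135)*(-126 - 24631) = -13070*(-24757) = 323573990)
√(B + 25021) = √(323573990 + 25021) = √323599011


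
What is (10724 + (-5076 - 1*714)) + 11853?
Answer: 16787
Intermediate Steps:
(10724 + (-5076 - 1*714)) + 11853 = (10724 + (-5076 - 714)) + 11853 = (10724 - 5790) + 11853 = 4934 + 11853 = 16787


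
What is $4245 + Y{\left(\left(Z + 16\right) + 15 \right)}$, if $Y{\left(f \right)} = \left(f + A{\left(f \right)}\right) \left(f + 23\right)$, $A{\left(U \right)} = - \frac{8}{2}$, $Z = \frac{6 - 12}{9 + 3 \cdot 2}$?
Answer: $\frac{141769}{25} \approx 5670.8$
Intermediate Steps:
$Z = - \frac{2}{5}$ ($Z = - \frac{6}{9 + 6} = - \frac{6}{15} = \left(-6\right) \frac{1}{15} = - \frac{2}{5} \approx -0.4$)
$A{\left(U \right)} = -4$ ($A{\left(U \right)} = \left(-8\right) \frac{1}{2} = -4$)
$Y{\left(f \right)} = \left(-4 + f\right) \left(23 + f\right)$ ($Y{\left(f \right)} = \left(f - 4\right) \left(f + 23\right) = \left(-4 + f\right) \left(23 + f\right)$)
$4245 + Y{\left(\left(Z + 16\right) + 15 \right)} = 4245 + \left(-92 + \left(\left(- \frac{2}{5} + 16\right) + 15\right)^{2} + 19 \left(\left(- \frac{2}{5} + 16\right) + 15\right)\right) = 4245 + \left(-92 + \left(\frac{78}{5} + 15\right)^{2} + 19 \left(\frac{78}{5} + 15\right)\right) = 4245 + \left(-92 + \left(\frac{153}{5}\right)^{2} + 19 \cdot \frac{153}{5}\right) = 4245 + \left(-92 + \frac{23409}{25} + \frac{2907}{5}\right) = 4245 + \frac{35644}{25} = \frac{141769}{25}$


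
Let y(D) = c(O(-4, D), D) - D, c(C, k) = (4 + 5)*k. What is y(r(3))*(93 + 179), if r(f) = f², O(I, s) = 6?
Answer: 19584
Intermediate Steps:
c(C, k) = 9*k
y(D) = 8*D (y(D) = 9*D - D = 8*D)
y(r(3))*(93 + 179) = (8*3²)*(93 + 179) = (8*9)*272 = 72*272 = 19584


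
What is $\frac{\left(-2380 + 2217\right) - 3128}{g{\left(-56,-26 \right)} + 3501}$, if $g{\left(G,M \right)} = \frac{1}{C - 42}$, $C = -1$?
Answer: $- \frac{141513}{150542} \approx -0.94002$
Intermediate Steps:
$g{\left(G,M \right)} = - \frac{1}{43}$ ($g{\left(G,M \right)} = \frac{1}{-1 - 42} = \frac{1}{-43} = - \frac{1}{43}$)
$\frac{\left(-2380 + 2217\right) - 3128}{g{\left(-56,-26 \right)} + 3501} = \frac{\left(-2380 + 2217\right) - 3128}{- \frac{1}{43} + 3501} = \frac{-163 - 3128}{\frac{150542}{43}} = \left(-3291\right) \frac{43}{150542} = - \frac{141513}{150542}$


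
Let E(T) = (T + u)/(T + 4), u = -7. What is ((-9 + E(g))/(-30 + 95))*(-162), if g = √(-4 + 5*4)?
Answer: 1215/52 ≈ 23.365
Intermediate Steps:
g = 4 (g = √(-4 + 20) = √16 = 4)
E(T) = (-7 + T)/(4 + T) (E(T) = (T - 7)/(T + 4) = (-7 + T)/(4 + T))
((-9 + E(g))/(-30 + 95))*(-162) = ((-9 + (-7 + 4)/(4 + 4))/(-30 + 95))*(-162) = ((-9 - 3/8)/65)*(-162) = ((-9 + (⅛)*(-3))*(1/65))*(-162) = ((-9 - 3/8)*(1/65))*(-162) = -75/8*1/65*(-162) = -15/104*(-162) = 1215/52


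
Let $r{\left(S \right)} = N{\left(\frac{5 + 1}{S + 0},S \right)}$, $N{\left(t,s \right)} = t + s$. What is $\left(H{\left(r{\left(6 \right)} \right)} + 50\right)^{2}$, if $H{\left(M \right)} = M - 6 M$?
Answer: $225$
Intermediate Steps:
$N{\left(t,s \right)} = s + t$
$r{\left(S \right)} = S + \frac{6}{S}$ ($r{\left(S \right)} = S + \frac{5 + 1}{S + 0} = S + \frac{6}{S}$)
$H{\left(M \right)} = - 5 M$
$\left(H{\left(r{\left(6 \right)} \right)} + 50\right)^{2} = \left(- 5 \left(6 + \frac{6}{6}\right) + 50\right)^{2} = \left(- 5 \left(6 + 6 \cdot \frac{1}{6}\right) + 50\right)^{2} = \left(- 5 \left(6 + 1\right) + 50\right)^{2} = \left(\left(-5\right) 7 + 50\right)^{2} = \left(-35 + 50\right)^{2} = 15^{2} = 225$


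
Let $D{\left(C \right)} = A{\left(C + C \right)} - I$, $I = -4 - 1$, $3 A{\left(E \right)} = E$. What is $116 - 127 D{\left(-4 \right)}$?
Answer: $- \frac{541}{3} \approx -180.33$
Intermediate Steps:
$A{\left(E \right)} = \frac{E}{3}$
$I = -5$
$D{\left(C \right)} = 5 + \frac{2 C}{3}$ ($D{\left(C \right)} = \frac{C + C}{3} - -5 = \frac{2 C}{3} + 5 = 5 + \frac{2 C}{3}$)
$116 - 127 D{\left(-4 \right)} = 116 - 127 \left(5 + \frac{2}{3} \left(-4\right)\right) = 116 - 127 \left(5 - \frac{8}{3}\right) = 116 - \frac{889}{3} = - \frac{541}{3}$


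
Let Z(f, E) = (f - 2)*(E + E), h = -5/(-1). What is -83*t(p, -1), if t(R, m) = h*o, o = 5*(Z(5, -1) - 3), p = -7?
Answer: 18675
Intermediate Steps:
h = 5 (h = -5*(-1) = 5)
Z(f, E) = 2*E*(-2 + f) (Z(f, E) = (-2 + f)*(2*E) = 2*E*(-2 + f))
o = -45 (o = 5*(2*(-1)*(-2 + 5) - 3) = 5*(2*(-1)*3 - 3) = 5*(-6 - 3) = 5*(-9) = -45)
t(R, m) = -225 (t(R, m) = 5*(-45) = -225)
-83*t(p, -1) = -83*(-225) = 18675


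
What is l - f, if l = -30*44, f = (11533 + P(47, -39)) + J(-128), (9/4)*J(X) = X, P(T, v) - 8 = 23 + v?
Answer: -115093/9 ≈ -12788.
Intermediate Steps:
P(T, v) = 31 + v (P(T, v) = 8 + (23 + v) = 31 + v)
J(X) = 4*X/9
f = 103213/9 (f = (11533 + (31 - 39)) + (4/9)*(-128) = (11533 - 8) - 512/9 = 11525 - 512/9 = 103213/9 ≈ 11468.)
l = -1320
l - f = -1320 - 1*103213/9 = -1320 - 103213/9 = -115093/9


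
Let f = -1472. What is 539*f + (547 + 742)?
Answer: -792119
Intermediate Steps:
539*f + (547 + 742) = 539*(-1472) + (547 + 742) = -793408 + 1289 = -792119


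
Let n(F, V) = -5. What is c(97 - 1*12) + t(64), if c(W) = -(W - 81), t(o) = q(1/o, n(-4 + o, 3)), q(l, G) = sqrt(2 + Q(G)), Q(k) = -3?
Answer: -4 + I ≈ -4.0 + 1.0*I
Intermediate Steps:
q(l, G) = I (q(l, G) = sqrt(2 - 3) = sqrt(-1) = I)
t(o) = I
c(W) = 81 - W (c(W) = -(-81 + W) = 81 - W)
c(97 - 1*12) + t(64) = (81 - (97 - 1*12)) + I = (81 - (97 - 12)) + I = (81 - 1*85) + I = (81 - 85) + I = -4 + I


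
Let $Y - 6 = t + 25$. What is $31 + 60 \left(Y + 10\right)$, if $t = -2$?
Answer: $2371$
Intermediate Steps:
$Y = 29$ ($Y = 6 + \left(-2 + 25\right) = 6 + 23 = 29$)
$31 + 60 \left(Y + 10\right) = 31 + 60 \left(29 + 10\right) = 31 + 60 \cdot 39 = 31 + 2340 = 2371$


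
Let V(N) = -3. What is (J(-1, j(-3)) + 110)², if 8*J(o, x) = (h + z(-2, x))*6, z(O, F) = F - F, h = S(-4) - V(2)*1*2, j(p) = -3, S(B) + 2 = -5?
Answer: 190969/16 ≈ 11936.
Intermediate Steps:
S(B) = -7 (S(B) = -2 - 5 = -7)
h = -1 (h = -7 - (-3*1)*2 = -7 - (-3)*2 = -7 - 1*(-6) = -7 + 6 = -1)
z(O, F) = 0
J(o, x) = -¾ (J(o, x) = ((-1 + 0)*6)/8 = (-1*6)/8 = (⅛)*(-6) = -¾)
(J(-1, j(-3)) + 110)² = (-¾ + 110)² = (437/4)² = 190969/16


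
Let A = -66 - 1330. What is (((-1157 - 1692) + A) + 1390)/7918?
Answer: -2855/7918 ≈ -0.36057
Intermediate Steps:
A = -1396
(((-1157 - 1692) + A) + 1390)/7918 = (((-1157 - 1692) - 1396) + 1390)/7918 = ((-2849 - 1396) + 1390)*(1/7918) = (-4245 + 1390)*(1/7918) = -2855*1/7918 = -2855/7918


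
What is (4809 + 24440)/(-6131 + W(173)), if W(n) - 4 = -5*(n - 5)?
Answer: -29249/6967 ≈ -4.1982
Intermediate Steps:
W(n) = 29 - 5*n (W(n) = 4 - 5*(n - 5) = 4 - 5*(-5 + n) = 4 + (25 - 5*n) = 29 - 5*n)
(4809 + 24440)/(-6131 + W(173)) = (4809 + 24440)/(-6131 + (29 - 5*173)) = 29249/(-6131 + (29 - 865)) = 29249/(-6131 - 836) = 29249/(-6967) = 29249*(-1/6967) = -29249/6967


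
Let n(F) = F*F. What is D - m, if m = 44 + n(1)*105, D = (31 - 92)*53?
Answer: -3382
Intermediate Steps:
n(F) = F²
D = -3233 (D = -61*53 = -3233)
m = 149 (m = 44 + 1²*105 = 44 + 1*105 = 44 + 105 = 149)
D - m = -3233 - 1*149 = -3233 - 149 = -3382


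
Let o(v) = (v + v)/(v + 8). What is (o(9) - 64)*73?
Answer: -78110/17 ≈ -4594.7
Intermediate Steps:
o(v) = 2*v/(8 + v) (o(v) = (2*v)/(8 + v) = 2*v/(8 + v))
(o(9) - 64)*73 = (2*9/(8 + 9) - 64)*73 = (2*9/17 - 64)*73 = (2*9*(1/17) - 64)*73 = (18/17 - 64)*73 = -1070/17*73 = -78110/17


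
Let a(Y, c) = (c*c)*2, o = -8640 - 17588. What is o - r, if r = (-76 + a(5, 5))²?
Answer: -26904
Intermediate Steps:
o = -26228
a(Y, c) = 2*c² (a(Y, c) = c²*2 = 2*c²)
r = 676 (r = (-76 + 2*5²)² = (-76 + 2*25)² = (-76 + 50)² = (-26)² = 676)
o - r = -26228 - 1*676 = -26228 - 676 = -26904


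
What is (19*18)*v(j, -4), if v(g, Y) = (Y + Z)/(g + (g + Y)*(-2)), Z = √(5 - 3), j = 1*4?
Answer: -342 + 171*√2/2 ≈ -221.08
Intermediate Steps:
j = 4
Z = √2 ≈ 1.4142
v(g, Y) = (Y + √2)/(-g - 2*Y) (v(g, Y) = (Y + √2)/(g + (g + Y)*(-2)) = (Y + √2)/(g + (Y + g)*(-2)) = (Y + √2)/(g + (-2*Y - 2*g)) = (Y + √2)/(-g - 2*Y))
(19*18)*v(j, -4) = (19*18)*((-1*(-4) - √2)/(4 + 2*(-4))) = 342*((4 - √2)/(4 - 8)) = 342*((4 - √2)/(-4)) = 342*(-(4 - √2)/4) = 342*(-1 + √2/4) = -342 + 171*√2/2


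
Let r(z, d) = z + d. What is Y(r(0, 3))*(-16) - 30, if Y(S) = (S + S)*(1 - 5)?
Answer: 354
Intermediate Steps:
r(z, d) = d + z
Y(S) = -8*S (Y(S) = (2*S)*(-4) = -8*S)
Y(r(0, 3))*(-16) - 30 = -8*(3 + 0)*(-16) - 30 = -8*3*(-16) - 30 = -24*(-16) - 30 = 384 - 30 = 354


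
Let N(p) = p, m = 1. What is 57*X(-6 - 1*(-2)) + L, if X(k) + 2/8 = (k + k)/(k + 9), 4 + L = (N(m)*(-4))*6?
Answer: -2669/20 ≈ -133.45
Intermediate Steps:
L = -28 (L = -4 + (1*(-4))*6 = -4 - 4*6 = -4 - 24 = -28)
X(k) = -1/4 + 2*k/(9 + k) (X(k) = -1/4 + (k + k)/(k + 9) = -1/4 + (2*k)/(9 + k) = -1/4 + 2*k/(9 + k))
57*X(-6 - 1*(-2)) + L = 57*((-9 + 7*(-6 - 1*(-2)))/(4*(9 + (-6 - 1*(-2))))) - 28 = 57*((-9 + 7*(-6 + 2))/(4*(9 + (-6 + 2)))) - 28 = 57*((-9 + 7*(-4))/(4*(9 - 4))) - 28 = 57*((1/4)*(-9 - 28)/5) - 28 = 57*((1/4)*(1/5)*(-37)) - 28 = 57*(-37/20) - 28 = -2109/20 - 28 = -2669/20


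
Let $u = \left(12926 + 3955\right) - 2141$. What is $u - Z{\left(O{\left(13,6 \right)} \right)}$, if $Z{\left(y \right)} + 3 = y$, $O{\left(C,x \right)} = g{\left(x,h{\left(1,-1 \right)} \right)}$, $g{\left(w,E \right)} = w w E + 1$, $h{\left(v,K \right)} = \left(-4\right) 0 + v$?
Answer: $14706$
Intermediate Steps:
$h{\left(v,K \right)} = v$ ($h{\left(v,K \right)} = 0 + v = v$)
$g{\left(w,E \right)} = 1 + E w^{2}$ ($g{\left(w,E \right)} = w^{2} E + 1 = E w^{2} + 1 = 1 + E w^{2}$)
$O{\left(C,x \right)} = 1 + x^{2}$ ($O{\left(C,x \right)} = 1 + 1 x^{2} = 1 + x^{2}$)
$Z{\left(y \right)} = -3 + y$
$u = 14740$ ($u = 16881 - 2141 = 14740$)
$u - Z{\left(O{\left(13,6 \right)} \right)} = 14740 - \left(-3 + \left(1 + 6^{2}\right)\right) = 14740 - \left(-3 + \left(1 + 36\right)\right) = 14740 - \left(-3 + 37\right) = 14740 - 34 = 14706$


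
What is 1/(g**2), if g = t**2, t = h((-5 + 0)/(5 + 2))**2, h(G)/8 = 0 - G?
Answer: 5764801/6553600000000 ≈ 8.7964e-7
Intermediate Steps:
h(G) = -8*G (h(G) = 8*(0 - G) = 8*(-G) = -8*G)
t = 1600/49 (t = (-8*(-5 + 0)/(5 + 2))**2 = (-(-40)/7)**2 = (-8*(-5/7))**2 = (40/7)**2 = 1600/49 ≈ 32.653)
g = 2560000/2401 (g = (1600/49)**2 = 2560000/2401 ≈ 1066.2)
1/(g**2) = 1/((2560000/2401)**2) = 1/(6553600000000/5764801) = 5764801/6553600000000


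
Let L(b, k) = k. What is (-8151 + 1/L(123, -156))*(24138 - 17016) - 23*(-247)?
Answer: -1509190453/26 ≈ -5.8046e+7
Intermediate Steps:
(-8151 + 1/L(123, -156))*(24138 - 17016) - 23*(-247) = (-8151 + 1/(-156))*(24138 - 17016) - 23*(-247) = (-8151 - 1/156)*7122 - 1*(-5681) = -1271557/156*7122 + 5681 = -1509338159/26 + 5681 = -1509190453/26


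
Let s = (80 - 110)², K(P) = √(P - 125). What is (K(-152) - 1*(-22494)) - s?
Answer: 21594 + I*√277 ≈ 21594.0 + 16.643*I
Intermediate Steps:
K(P) = √(-125 + P)
s = 900 (s = (-30)² = 900)
(K(-152) - 1*(-22494)) - s = (√(-125 - 152) - 1*(-22494)) - 1*900 = (√(-277) + 22494) - 900 = (I*√277 + 22494) - 900 = (22494 + I*√277) - 900 = 21594 + I*√277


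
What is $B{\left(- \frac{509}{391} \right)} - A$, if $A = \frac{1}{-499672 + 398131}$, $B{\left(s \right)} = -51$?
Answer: $- \frac{5178590}{101541} \approx -51.0$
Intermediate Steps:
$A = - \frac{1}{101541}$ ($A = \frac{1}{-101541} = - \frac{1}{101541} \approx -9.8482 \cdot 10^{-6}$)
$B{\left(- \frac{509}{391} \right)} - A = -51 - - \frac{1}{101541} = -51 + \frac{1}{101541} = - \frac{5178590}{101541}$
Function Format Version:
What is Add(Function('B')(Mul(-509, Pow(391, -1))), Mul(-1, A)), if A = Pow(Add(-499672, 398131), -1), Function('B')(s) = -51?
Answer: Rational(-5178590, 101541) ≈ -51.000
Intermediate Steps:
A = Rational(-1, 101541) (A = Pow(-101541, -1) = Rational(-1, 101541) ≈ -9.8482e-6)
Add(Function('B')(Mul(-509, Pow(391, -1))), Mul(-1, A)) = Add(-51, Mul(-1, Rational(-1, 101541))) = Add(-51, Rational(1, 101541)) = Rational(-5178590, 101541)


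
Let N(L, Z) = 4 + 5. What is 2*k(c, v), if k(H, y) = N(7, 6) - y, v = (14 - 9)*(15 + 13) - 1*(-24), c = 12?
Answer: -310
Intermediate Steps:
N(L, Z) = 9
v = 164 (v = 5*28 + 24 = 140 + 24 = 164)
k(H, y) = 9 - y
2*k(c, v) = 2*(9 - 1*164) = 2*(9 - 164) = 2*(-155) = -310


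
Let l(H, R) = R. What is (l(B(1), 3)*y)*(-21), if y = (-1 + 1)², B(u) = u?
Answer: 0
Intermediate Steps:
y = 0 (y = 0² = 0)
(l(B(1), 3)*y)*(-21) = (3*0)*(-21) = 0*(-21) = 0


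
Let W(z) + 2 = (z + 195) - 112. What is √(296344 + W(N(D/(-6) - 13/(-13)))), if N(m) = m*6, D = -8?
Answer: √296439 ≈ 544.46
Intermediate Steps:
N(m) = 6*m
W(z) = 81 + z (W(z) = -2 + ((z + 195) - 112) = -2 + ((195 + z) - 112) = -2 + (83 + z) = 81 + z)
√(296344 + W(N(D/(-6) - 13/(-13)))) = √(296344 + (81 + 6*(-8/(-6) - 13/(-13)))) = √(296344 + (81 + 6*(-8*(-⅙) - 13*(-1/13)))) = √(296344 + (81 + 6*(4/3 + 1))) = √(296344 + (81 + 6*(7/3))) = √(296344 + (81 + 14)) = √(296344 + 95) = √296439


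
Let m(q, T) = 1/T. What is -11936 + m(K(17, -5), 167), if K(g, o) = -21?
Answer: -1993311/167 ≈ -11936.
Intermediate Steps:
-11936 + m(K(17, -5), 167) = -11936 + 1/167 = -1993311/167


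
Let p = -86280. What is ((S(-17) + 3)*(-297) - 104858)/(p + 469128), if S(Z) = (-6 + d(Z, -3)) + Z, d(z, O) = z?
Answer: -93869/382848 ≈ -0.24519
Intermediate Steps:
S(Z) = -6 + 2*Z (S(Z) = (-6 + Z) + Z = -6 + 2*Z)
((S(-17) + 3)*(-297) - 104858)/(p + 469128) = (((-6 + 2*(-17)) + 3)*(-297) - 104858)/(-86280 + 469128) = (((-6 - 34) + 3)*(-297) - 104858)/382848 = ((-40 + 3)*(-297) - 104858)*(1/382848) = (-37*(-297) - 104858)*(1/382848) = (10989 - 104858)*(1/382848) = -93869*1/382848 = -93869/382848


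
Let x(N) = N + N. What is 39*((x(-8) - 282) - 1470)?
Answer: -68952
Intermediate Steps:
x(N) = 2*N
39*((x(-8) - 282) - 1470) = 39*((2*(-8) - 282) - 1470) = 39*((-16 - 282) - 1470) = 39*(-298 - 1470) = 39*(-1768) = -68952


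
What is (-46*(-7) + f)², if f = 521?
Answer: 710649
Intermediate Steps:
(-46*(-7) + f)² = (-46*(-7) + 521)² = (322 + 521)² = 843² = 710649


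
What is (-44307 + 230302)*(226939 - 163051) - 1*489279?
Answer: 11882359281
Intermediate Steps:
(-44307 + 230302)*(226939 - 163051) - 1*489279 = 185995*63888 - 489279 = 11882848560 - 489279 = 11882359281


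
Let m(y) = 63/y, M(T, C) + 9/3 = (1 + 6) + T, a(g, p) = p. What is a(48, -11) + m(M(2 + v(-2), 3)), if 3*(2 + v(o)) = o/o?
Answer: 46/13 ≈ 3.5385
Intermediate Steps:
v(o) = -5/3 (v(o) = -2 + (o/o)/3 = -2 + (1/3)*1 = -2 + 1/3 = -5/3)
M(T, C) = 4 + T (M(T, C) = -3 + ((1 + 6) + T) = -3 + (7 + T) = 4 + T)
a(48, -11) + m(M(2 + v(-2), 3)) = -11 + 63/(4 + (2 - 5/3)) = -11 + 63/(4 + 1/3) = -11 + 63/(13/3) = -11 + 63*(3/13) = -11 + 189/13 = 46/13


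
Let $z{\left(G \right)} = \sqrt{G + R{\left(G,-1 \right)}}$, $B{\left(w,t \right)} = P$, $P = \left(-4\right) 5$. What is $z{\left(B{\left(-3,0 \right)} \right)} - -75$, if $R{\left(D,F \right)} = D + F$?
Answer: $75 + i \sqrt{41} \approx 75.0 + 6.4031 i$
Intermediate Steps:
$P = -20$
$B{\left(w,t \right)} = -20$
$z{\left(G \right)} = \sqrt{-1 + 2 G}$ ($z{\left(G \right)} = \sqrt{G + \left(G - 1\right)} = \sqrt{G + \left(-1 + G\right)} = \sqrt{-1 + 2 G}$)
$z{\left(B{\left(-3,0 \right)} \right)} - -75 = \sqrt{-1 + 2 \left(-20\right)} - -75 = \sqrt{-1 - 40} + 75 = \sqrt{-41} + 75 = i \sqrt{41} + 75 = 75 + i \sqrt{41}$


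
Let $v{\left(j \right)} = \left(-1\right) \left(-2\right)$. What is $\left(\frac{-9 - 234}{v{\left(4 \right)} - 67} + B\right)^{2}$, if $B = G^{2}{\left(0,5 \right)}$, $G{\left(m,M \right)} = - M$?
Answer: $\frac{3489424}{4225} \approx 825.9$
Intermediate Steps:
$v{\left(j \right)} = 2$
$B = 25$ ($B = \left(\left(-1\right) 5\right)^{2} = \left(-5\right)^{2} = 25$)
$\left(\frac{-9 - 234}{v{\left(4 \right)} - 67} + B\right)^{2} = \left(\frac{-9 - 234}{2 - 67} + 25\right)^{2} = \left(- \frac{243}{-65} + 25\right)^{2} = \left(\left(-243\right) \left(- \frac{1}{65}\right) + 25\right)^{2} = \left(\frac{243}{65} + 25\right)^{2} = \left(\frac{1868}{65}\right)^{2} = \frac{3489424}{4225}$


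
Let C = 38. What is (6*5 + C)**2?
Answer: 4624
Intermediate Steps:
(6*5 + C)**2 = (6*5 + 38)**2 = (30 + 38)**2 = 68**2 = 4624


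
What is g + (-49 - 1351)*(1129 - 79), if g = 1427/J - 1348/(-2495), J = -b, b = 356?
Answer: -1305686480477/888220 ≈ -1.4700e+6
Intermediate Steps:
J = -356 (J = -1*356 = -356)
g = -3080477/888220 (g = 1427/(-356) - 1348/(-2495) = 1427*(-1/356) - 1348*(-1/2495) = -1427/356 + 1348/2495 = -3080477/888220 ≈ -3.4681)
g + (-49 - 1351)*(1129 - 79) = -3080477/888220 + (-49 - 1351)*(1129 - 79) = -3080477/888220 - 1400*1050 = -3080477/888220 - 1470000 = -1305686480477/888220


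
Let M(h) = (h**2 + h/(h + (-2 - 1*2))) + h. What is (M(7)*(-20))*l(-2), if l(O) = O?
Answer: 7000/3 ≈ 2333.3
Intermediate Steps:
M(h) = h + h**2 + h/(-4 + h) (M(h) = (h**2 + h/(h + (-2 - 2))) + h = (h**2 + h/(h - 4)) + h = (h**2 + h/(-4 + h)) + h = h + h**2 + h/(-4 + h))
(M(7)*(-20))*l(-2) = ((7*(-3 + 7**2 - 3*7)/(-4 + 7))*(-20))*(-2) = ((7*(-3 + 49 - 21)/3)*(-20))*(-2) = ((7*(1/3)*25)*(-20))*(-2) = ((175/3)*(-20))*(-2) = -3500/3*(-2) = 7000/3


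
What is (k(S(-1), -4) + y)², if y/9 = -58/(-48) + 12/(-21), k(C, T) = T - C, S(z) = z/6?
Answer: 101761/28224 ≈ 3.6055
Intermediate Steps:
S(z) = z/6 (S(z) = z*(⅙) = z/6)
y = 321/56 (y = 9*(-58/(-48) + 12/(-21)) = 9*(-58*(-1/48) + 12*(-1/21)) = 9*(29/24 - 4/7) = 9*(107/168) = 321/56 ≈ 5.7321)
(k(S(-1), -4) + y)² = ((-4 - (-1)/6) + 321/56)² = ((-4 - 1*(-⅙)) + 321/56)² = ((-4 + ⅙) + 321/56)² = (-23/6 + 321/56)² = (319/168)² = 101761/28224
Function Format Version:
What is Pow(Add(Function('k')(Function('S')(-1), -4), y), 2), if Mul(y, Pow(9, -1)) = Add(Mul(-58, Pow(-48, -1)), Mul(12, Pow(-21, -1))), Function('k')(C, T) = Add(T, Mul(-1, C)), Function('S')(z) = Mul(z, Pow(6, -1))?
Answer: Rational(101761, 28224) ≈ 3.6055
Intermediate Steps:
Function('S')(z) = Mul(Rational(1, 6), z) (Function('S')(z) = Mul(z, Rational(1, 6)) = Mul(Rational(1, 6), z))
y = Rational(321, 56) (y = Mul(9, Add(Mul(-58, Pow(-48, -1)), Mul(12, Pow(-21, -1)))) = Mul(9, Add(Mul(-58, Rational(-1, 48)), Mul(12, Rational(-1, 21)))) = Mul(9, Add(Rational(29, 24), Rational(-4, 7))) = Mul(9, Rational(107, 168)) = Rational(321, 56) ≈ 5.7321)
Pow(Add(Function('k')(Function('S')(-1), -4), y), 2) = Pow(Add(Add(-4, Mul(-1, Mul(Rational(1, 6), -1))), Rational(321, 56)), 2) = Pow(Add(Add(-4, Mul(-1, Rational(-1, 6))), Rational(321, 56)), 2) = Pow(Add(Add(-4, Rational(1, 6)), Rational(321, 56)), 2) = Pow(Add(Rational(-23, 6), Rational(321, 56)), 2) = Pow(Rational(319, 168), 2) = Rational(101761, 28224)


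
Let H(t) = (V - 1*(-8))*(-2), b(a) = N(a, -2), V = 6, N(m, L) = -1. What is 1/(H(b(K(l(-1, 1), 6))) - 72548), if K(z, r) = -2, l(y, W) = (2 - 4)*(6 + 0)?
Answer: -1/72576 ≈ -1.3779e-5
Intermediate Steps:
l(y, W) = -12 (l(y, W) = -2*6 = -12)
b(a) = -1
H(t) = -28 (H(t) = (6 - 1*(-8))*(-2) = (6 + 8)*(-2) = 14*(-2) = -28)
1/(H(b(K(l(-1, 1), 6))) - 72548) = 1/(-28 - 72548) = 1/(-72576) = -1/72576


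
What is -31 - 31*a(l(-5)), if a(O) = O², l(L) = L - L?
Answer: -31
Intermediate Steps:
l(L) = 0
-31 - 31*a(l(-5)) = -31 - 31*0² = -31 - 31*0 = -31 + 0 = -31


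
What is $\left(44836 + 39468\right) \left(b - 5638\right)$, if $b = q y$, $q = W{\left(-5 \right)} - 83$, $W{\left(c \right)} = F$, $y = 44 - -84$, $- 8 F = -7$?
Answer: $-1361509600$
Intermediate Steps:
$F = \frac{7}{8}$ ($F = \left(- \frac{1}{8}\right) \left(-7\right) = \frac{7}{8} \approx 0.875$)
$y = 128$ ($y = 44 + 84 = 128$)
$W{\left(c \right)} = \frac{7}{8}$
$q = - \frac{657}{8}$ ($q = \frac{7}{8} - 83 = - \frac{657}{8} \approx -82.125$)
$b = -10512$ ($b = \left(- \frac{657}{8}\right) 128 = -10512$)
$\left(44836 + 39468\right) \left(b - 5638\right) = \left(44836 + 39468\right) \left(-10512 - 5638\right) = 84304 \left(-16150\right) = -1361509600$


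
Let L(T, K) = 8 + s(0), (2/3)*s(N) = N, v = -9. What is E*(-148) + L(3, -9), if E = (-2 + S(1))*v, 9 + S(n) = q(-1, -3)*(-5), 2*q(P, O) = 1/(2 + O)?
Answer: -11314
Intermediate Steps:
q(P, O) = 1/(2*(2 + O))
s(N) = 3*N/2
L(T, K) = 8 (L(T, K) = 8 + (3/2)*0 = 8 + 0 = 8)
S(n) = -13/2 (S(n) = -9 + (1/(2*(2 - 3)))*(-5) = -9 + ((1/2)/(-1))*(-5) = -9 + ((1/2)*(-1))*(-5) = -9 - 1/2*(-5) = -9 + 5/2 = -13/2)
E = 153/2 (E = (-2 - 13/2)*(-9) = -17/2*(-9) = 153/2 ≈ 76.500)
E*(-148) + L(3, -9) = (153/2)*(-148) + 8 = -11322 + 8 = -11314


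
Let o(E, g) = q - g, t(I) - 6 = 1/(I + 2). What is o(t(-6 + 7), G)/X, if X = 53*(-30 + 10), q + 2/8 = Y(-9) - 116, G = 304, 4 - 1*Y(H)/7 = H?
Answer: 1317/4240 ≈ 0.31061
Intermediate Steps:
Y(H) = 28 - 7*H
q = -101/4 (q = -¼ + ((28 - 7*(-9)) - 116) = -¼ + ((28 + 63) - 116) = -¼ + (91 - 116) = -¼ - 25 = -101/4 ≈ -25.250)
t(I) = 6 + 1/(2 + I) (t(I) = 6 + 1/(I + 2) = 6 + 1/(2 + I))
o(E, g) = -101/4 - g
X = -1060 (X = 53*(-20) = -1060)
o(t(-6 + 7), G)/X = (-101/4 - 1*304)/(-1060) = (-101/4 - 304)*(-1/1060) = -1317/4*(-1/1060) = 1317/4240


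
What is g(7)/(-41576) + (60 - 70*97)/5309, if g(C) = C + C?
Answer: -139940403/110363492 ≈ -1.2680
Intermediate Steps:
g(C) = 2*C
g(7)/(-41576) + (60 - 70*97)/5309 = (2*7)/(-41576) + (60 - 70*97)/5309 = 14*(-1/41576) + (60 - 6790)*(1/5309) = -7/20788 - 6730*1/5309 = -7/20788 - 6730/5309 = -139940403/110363492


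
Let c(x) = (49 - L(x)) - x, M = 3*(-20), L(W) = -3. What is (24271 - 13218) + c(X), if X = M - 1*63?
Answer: 11228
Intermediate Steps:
M = -60
X = -123 (X = -60 - 1*63 = -60 - 63 = -123)
c(x) = 52 - x (c(x) = (49 - 1*(-3)) - x = (49 + 3) - x = 52 - x)
(24271 - 13218) + c(X) = (24271 - 13218) + (52 - 1*(-123)) = 11053 + (52 + 123) = 11053 + 175 = 11228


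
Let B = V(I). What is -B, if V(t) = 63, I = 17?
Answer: -63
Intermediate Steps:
B = 63
-B = -1*63 = -63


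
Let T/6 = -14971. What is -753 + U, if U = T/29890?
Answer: -11298498/14945 ≈ -756.00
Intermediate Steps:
T = -89826 (T = 6*(-14971) = -89826)
U = -44913/14945 (U = -89826/29890 = -89826*1/29890 = -44913/14945 ≈ -3.0052)
-753 + U = -753 - 44913/14945 = -11298498/14945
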